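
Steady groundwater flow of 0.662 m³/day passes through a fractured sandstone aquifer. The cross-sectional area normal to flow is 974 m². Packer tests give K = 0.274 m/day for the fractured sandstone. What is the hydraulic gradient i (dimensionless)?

0.00248

From Q = K·A·i, i = Q / (K·A) = 0.662 / (0.2740 × 974.0) = 0.002481.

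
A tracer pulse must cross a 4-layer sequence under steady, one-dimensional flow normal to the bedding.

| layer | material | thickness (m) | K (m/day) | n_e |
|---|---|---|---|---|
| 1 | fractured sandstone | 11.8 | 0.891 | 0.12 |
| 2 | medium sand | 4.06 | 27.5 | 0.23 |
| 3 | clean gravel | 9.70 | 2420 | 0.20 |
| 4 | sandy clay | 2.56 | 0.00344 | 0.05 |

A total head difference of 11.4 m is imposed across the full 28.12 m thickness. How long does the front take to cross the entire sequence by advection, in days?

With flow normal to the layers, continuity requires the same specific discharge q through every layer.
Σ(b_i/K_i) = 11.8/0.891 + 4.06/27.5 + 9.70/2420 + 2.56/0.00344 = 757.6 d.
q = Δh / Σ(b_i/K_i) = 11.4 / 757.6 = 0.01505 m/day.
In each layer the seepage velocity is v_i = q/n_i, so the layer transit time is t_i = b_i·n_i / q:
  layer 1 (fractured sandstone): t_1 = 11.8 × 0.12 / 0.01505 = 94.10 d
  layer 2 (medium sand): t_2 = 4.06 × 0.23 / 0.01505 = 62.06 d
  layer 3 (clean gravel): t_3 = 9.70 × 0.20 / 0.01505 = 128.9 d
  layer 4 (sandy clay): t_4 = 2.56 × 0.05 / 0.01505 = 8.506 d
Total t = Σ t_i = 293.6 days.

294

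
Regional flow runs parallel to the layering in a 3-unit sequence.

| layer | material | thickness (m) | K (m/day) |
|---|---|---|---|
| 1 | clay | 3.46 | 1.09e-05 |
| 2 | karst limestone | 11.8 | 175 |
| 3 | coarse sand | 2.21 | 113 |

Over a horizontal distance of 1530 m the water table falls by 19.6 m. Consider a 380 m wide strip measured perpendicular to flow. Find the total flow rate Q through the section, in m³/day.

Flow is parallel to layering, so each bed carries its own Darcy discharge and the transmissivities add.
Σ(K_i·b_i) = 1.09e-05×3.46 + 175×11.8 + 113×2.21 = 2315 m²/day.
Hydraulic gradient i = Δh / L = 19.6 / 1530 = 0.01281.
Q = Σ(K_i·b_i) · W · i = 2315 × 380 × 0.01281 = 11268 m³/day.

11300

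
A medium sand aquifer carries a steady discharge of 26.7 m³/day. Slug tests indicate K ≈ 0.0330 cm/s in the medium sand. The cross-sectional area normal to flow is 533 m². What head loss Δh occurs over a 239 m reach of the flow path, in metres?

Convert K: 0.0330 cm/s × 864 = 28.51 m/day.
From Q = K·A·i, i = Q / (K·A) = 26.7 / (28.51 × 533.0) = 0.001757.
Head loss Δh = i · L = 0.001757 × 239 = 0.4199 m.

0.420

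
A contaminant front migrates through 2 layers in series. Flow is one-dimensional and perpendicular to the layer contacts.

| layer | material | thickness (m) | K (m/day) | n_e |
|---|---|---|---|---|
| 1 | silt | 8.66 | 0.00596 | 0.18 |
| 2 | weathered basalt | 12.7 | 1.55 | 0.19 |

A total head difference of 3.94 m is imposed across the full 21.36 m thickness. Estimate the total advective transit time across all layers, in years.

With flow normal to the layers, continuity requires the same specific discharge q through every layer.
Σ(b_i/K_i) = 8.66/0.00596 + 12.7/1.55 = 1461 d.
q = Δh / Σ(b_i/K_i) = 3.94 / 1461 = 0.002696 m/day.
In each layer the seepage velocity is v_i = q/n_i, so the layer transit time is t_i = b_i·n_i / q:
  layer 1 (silt): t_1 = 8.66 × 0.18 / 0.002696 = 578.1 d
  layer 2 (weathered basalt): t_2 = 12.7 × 0.19 / 0.002696 = 894.9 d
Total t = Σ t_i = 1473 days = 4.033 years.

4.03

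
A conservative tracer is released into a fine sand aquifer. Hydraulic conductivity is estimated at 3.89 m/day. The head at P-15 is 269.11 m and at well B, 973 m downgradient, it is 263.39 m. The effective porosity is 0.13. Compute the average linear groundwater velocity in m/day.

0.176

Hydraulic gradient i = (269.11 − 263.39) / 973 = 5.72 / 973 = 0.005879.
Darcy flux q = K · i = 3.890 × 0.005879 = 0.02287 m/day.
Seepage velocity v = q / n_e = 0.02287 / 0.13 = 0.1759 m/day.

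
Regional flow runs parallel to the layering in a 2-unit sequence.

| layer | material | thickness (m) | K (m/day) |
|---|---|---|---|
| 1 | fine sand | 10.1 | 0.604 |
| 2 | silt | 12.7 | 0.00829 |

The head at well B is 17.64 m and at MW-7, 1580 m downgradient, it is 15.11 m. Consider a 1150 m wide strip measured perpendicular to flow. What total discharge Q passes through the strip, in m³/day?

Flow is parallel to layering, so each bed carries its own Darcy discharge and the transmissivities add.
Σ(K_i·b_i) = 0.604×10.1 + 0.00829×12.7 = 6.206 m²/day.
Hydraulic gradient i = (17.64 − 15.11) / 1580 = 2.53 / 1580 = 0.001601.
Q = Σ(K_i·b_i) · W · i = 6.206 × 1150 × 0.001601 = 11.43 m³/day.

11.4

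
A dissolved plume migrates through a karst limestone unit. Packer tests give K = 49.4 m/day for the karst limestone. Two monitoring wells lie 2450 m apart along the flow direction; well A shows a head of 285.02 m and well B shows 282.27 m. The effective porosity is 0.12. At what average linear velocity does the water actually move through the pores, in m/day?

Hydraulic gradient i = (285.02 − 282.27) / 2450 = 2.75 / 2450 = 0.001122.
Darcy flux q = K · i = 49.40 × 0.001122 = 0.05545 m/day.
Seepage velocity v = q / n_e = 0.05545 / 0.12 = 0.4621 m/day.

0.462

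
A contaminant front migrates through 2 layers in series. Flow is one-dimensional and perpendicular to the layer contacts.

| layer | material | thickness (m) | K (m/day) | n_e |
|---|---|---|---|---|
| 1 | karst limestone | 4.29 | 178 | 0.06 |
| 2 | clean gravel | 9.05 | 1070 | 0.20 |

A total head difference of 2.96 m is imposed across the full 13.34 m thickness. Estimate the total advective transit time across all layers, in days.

0.0227

With flow normal to the layers, continuity requires the same specific discharge q through every layer.
Σ(b_i/K_i) = 4.29/178 + 9.05/1070 = 0.03256 d.
q = Δh / Σ(b_i/K_i) = 2.96 / 0.03256 = 90.91 m/day.
In each layer the seepage velocity is v_i = q/n_i, so the layer transit time is t_i = b_i·n_i / q:
  layer 1 (karst limestone): t_1 = 4.29 × 0.06 / 90.91 = 0.002831 d
  layer 2 (clean gravel): t_2 = 9.05 × 0.20 / 90.91 = 0.01991 d
Total t = Σ t_i = 0.02274 days.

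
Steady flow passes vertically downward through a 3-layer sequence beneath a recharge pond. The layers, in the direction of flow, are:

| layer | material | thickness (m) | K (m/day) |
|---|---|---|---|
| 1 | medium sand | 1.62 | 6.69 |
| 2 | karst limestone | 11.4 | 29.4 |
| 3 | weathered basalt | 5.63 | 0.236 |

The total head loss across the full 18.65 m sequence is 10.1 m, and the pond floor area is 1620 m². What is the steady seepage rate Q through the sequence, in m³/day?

Flow is perpendicular to layering, so the layers act in series and the equivalent K is the thickness-weighted harmonic mean.
Total thickness L = 1.62 + 11.4 + 5.63 = 18.65 m.
Σ(b_i/K_i) = 1.62/6.69 + 11.4/29.4 + 5.63/0.236 = 24.49 d.
K_eq = L / Σ(b_i/K_i) = 18.65 / 24.49 = 0.7617 m/day.
Q = K_eq · A · (Δh/L) = 0.7617 × 1620 × (10.1/18.65) = 668.2 m³/day.

668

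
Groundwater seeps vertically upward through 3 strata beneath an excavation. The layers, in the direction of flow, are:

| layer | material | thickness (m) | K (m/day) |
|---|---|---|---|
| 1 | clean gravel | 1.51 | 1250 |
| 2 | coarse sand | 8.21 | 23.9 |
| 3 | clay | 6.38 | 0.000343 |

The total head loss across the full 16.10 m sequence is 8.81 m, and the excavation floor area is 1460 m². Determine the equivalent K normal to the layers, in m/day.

Flow is perpendicular to layering, so the layers act in series and the equivalent K is the thickness-weighted harmonic mean.
Total thickness L = 1.51 + 8.21 + 6.38 = 16.10 m.
Σ(b_i/K_i) = 1.51/1250 + 8.21/23.9 + 6.38/0.000343 = 18601 d.
K_eq = L / Σ(b_i/K_i) = 16.10 / 18601 = 0.0008655 m/day.

0.000866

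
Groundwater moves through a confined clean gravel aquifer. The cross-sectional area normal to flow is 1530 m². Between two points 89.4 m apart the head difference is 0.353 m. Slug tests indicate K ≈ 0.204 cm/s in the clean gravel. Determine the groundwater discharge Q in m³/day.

Convert K: 0.204 cm/s × 864 = 176.3 m/day.
Hydraulic gradient i = Δh / L = 0.353 / 89.4 = 0.003949.
Darcy's law: Q = K · A · i = 176.3 × 1530 × 0.003949 = 1065 m³/day.

1060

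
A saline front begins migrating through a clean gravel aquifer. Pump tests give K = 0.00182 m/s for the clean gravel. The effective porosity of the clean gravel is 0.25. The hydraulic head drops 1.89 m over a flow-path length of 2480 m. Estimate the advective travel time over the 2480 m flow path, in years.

14.2

Convert K: 0.00182 m/s × 86400 = 157.2 m/day.
Hydraulic gradient i = Δh / L = 1.89 / 2480 = 0.0007621.
Darcy flux q = K · i = 157.2 × 0.0007621 = 0.1198 m/day.
Seepage velocity v = q / n_e = 0.1198 / 0.25 = 0.4794 m/day.
Travel time t = L / v = 2480 / 0.4794 = 5174 days = 14.16 years.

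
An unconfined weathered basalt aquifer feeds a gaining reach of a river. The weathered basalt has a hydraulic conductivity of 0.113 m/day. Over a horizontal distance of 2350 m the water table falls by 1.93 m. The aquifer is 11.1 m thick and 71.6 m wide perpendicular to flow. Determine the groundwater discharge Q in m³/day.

0.0738

Cross-sectional area A = 71.6 × 11.1 = 794.8 m².
Hydraulic gradient i = Δh / L = 1.93 / 2350 = 0.0008213.
Darcy's law: Q = K · A · i = 0.1130 × 794.8 × 0.0008213 = 0.07376 m³/day.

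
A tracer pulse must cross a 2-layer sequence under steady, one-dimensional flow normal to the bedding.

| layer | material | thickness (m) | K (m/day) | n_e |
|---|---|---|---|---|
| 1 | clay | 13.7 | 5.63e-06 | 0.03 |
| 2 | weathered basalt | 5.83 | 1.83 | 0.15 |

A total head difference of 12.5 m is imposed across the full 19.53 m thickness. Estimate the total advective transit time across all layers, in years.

With flow normal to the layers, continuity requires the same specific discharge q through every layer.
Σ(b_i/K_i) = 13.7/5.63e-06 + 5.83/1.83 = 2.433e+06 d.
q = Δh / Σ(b_i/K_i) = 12.5 / 2.433e+06 = 5.137e-06 m/day.
In each layer the seepage velocity is v_i = q/n_i, so the layer transit time is t_i = b_i·n_i / q:
  layer 1 (clay): t_1 = 13.7 × 0.03 / 5.137e-06 = 80010 d
  layer 2 (weathered basalt): t_2 = 5.83 × 0.15 / 5.137e-06 = 1.702e+05 d
Total t = Σ t_i = 2.503e+05 days = 685.1 years.

685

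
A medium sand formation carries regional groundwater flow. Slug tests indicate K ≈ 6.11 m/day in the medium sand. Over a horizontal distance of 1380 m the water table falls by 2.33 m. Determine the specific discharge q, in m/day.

0.0103

Hydraulic gradient i = Δh / L = 2.33 / 1380 = 0.001688.
Specific discharge q = K · i = 6.110 × 0.001688 = 0.01032 m/day.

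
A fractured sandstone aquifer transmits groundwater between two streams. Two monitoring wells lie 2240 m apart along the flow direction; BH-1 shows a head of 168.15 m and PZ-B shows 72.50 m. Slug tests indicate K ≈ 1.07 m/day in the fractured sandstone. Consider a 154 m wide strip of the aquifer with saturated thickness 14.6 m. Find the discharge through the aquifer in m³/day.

103

Cross-sectional area A = 154 × 14.6 = 2248 m².
Hydraulic gradient i = (168.15 − 72.50) / 2240 = 95.65 / 2240 = 0.04270.
Darcy's law: Q = K · A · i = 1.070 × 2248 × 0.04270 = 102.7 m³/day.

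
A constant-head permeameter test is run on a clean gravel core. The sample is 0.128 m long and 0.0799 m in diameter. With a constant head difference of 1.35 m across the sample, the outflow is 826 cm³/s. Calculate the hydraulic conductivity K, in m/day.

1350

Cross-sectional area A = π·(d/2)² = π × (0.0799/2)² = 0.005014 m².
Convert discharge: 826 cm³/s = 0.0008260 m³/s.
Darcy's law rearranged: K = Q·L / (A·Δh) = 0.0008260 × 0.128 / (0.005014 × 1.35) = 0.01562 m/s = 1350 m/day.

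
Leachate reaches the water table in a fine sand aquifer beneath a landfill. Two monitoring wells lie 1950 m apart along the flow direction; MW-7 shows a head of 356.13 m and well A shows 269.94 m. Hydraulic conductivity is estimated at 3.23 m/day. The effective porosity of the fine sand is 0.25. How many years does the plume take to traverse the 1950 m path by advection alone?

Hydraulic gradient i = (356.13 − 269.94) / 1950 = 86.19 / 1950 = 0.04420.
Darcy flux q = K · i = 3.230 × 0.04420 = 0.1428 m/day.
Seepage velocity v = q / n_e = 0.1428 / 0.25 = 0.5711 m/day.
Travel time t = L / v = 1950 / 0.5711 = 3415 days = 9.349 years.

9.35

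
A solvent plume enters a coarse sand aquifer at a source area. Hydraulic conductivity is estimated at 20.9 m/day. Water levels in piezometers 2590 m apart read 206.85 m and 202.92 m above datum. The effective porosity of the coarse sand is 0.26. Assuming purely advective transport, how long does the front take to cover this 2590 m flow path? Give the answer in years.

Hydraulic gradient i = (206.85 − 202.92) / 2590 = 3.93 / 2590 = 0.001517.
Darcy flux q = K · i = 20.90 × 0.001517 = 0.03171 m/day.
Seepage velocity v = q / n_e = 0.03171 / 0.26 = 0.1220 m/day.
Travel time t = L / v = 2590 / 0.1220 = 21234 days = 58.14 years.

58.1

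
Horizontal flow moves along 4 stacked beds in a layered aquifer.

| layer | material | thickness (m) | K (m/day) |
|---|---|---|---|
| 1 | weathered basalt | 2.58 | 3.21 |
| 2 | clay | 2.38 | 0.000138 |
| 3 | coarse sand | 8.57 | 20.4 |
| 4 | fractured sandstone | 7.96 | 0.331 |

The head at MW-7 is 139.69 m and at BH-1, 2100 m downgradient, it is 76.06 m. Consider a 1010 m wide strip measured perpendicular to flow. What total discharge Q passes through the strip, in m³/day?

Flow is parallel to layering, so each bed carries its own Darcy discharge and the transmissivities add.
Σ(K_i·b_i) = 3.21×2.58 + 0.000138×2.38 + 20.4×8.57 + 0.331×7.96 = 185.7 m²/day.
Hydraulic gradient i = (139.69 − 76.06) / 2100 = 63.63 / 2100 = 0.03030.
Q = Σ(K_i·b_i) · W · i = 185.7 × 1010 × 0.03030 = 5684 m³/day.

5680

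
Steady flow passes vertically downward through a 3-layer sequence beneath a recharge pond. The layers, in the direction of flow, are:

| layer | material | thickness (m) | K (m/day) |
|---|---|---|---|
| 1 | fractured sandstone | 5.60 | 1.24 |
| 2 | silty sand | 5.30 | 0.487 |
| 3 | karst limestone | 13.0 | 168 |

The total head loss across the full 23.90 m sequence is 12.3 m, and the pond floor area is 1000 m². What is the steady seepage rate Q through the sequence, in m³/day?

795

Flow is perpendicular to layering, so the layers act in series and the equivalent K is the thickness-weighted harmonic mean.
Total thickness L = 5.60 + 5.30 + 13.0 = 23.90 m.
Σ(b_i/K_i) = 5.60/1.24 + 5.30/0.487 + 13.0/168 = 15.48 d.
K_eq = L / Σ(b_i/K_i) = 23.90 / 15.48 = 1.544 m/day.
Q = K_eq · A · (Δh/L) = 1.544 × 1000 × (12.3/23.90) = 794.8 m³/day.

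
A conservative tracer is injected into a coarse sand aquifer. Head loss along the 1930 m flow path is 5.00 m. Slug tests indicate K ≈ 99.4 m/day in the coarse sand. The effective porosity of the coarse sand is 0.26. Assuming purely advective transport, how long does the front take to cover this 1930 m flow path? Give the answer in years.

Hydraulic gradient i = Δh / L = 5.00 / 1930 = 0.002591.
Darcy flux q = K · i = 99.40 × 0.002591 = 0.2575 m/day.
Seepage velocity v = q / n_e = 0.2575 / 0.26 = 0.9904 m/day.
Travel time t = L / v = 1930 / 0.9904 = 1949 days = 5.335 years.

5.34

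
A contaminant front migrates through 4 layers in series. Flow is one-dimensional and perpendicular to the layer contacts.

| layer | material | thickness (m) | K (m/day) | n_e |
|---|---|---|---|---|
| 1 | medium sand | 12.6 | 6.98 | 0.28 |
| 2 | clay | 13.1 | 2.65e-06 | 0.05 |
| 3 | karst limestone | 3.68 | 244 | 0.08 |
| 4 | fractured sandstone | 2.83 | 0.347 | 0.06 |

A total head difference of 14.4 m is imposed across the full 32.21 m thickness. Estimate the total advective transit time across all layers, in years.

4370

With flow normal to the layers, continuity requires the same specific discharge q through every layer.
Σ(b_i/K_i) = 12.6/6.98 + 13.1/2.65e-06 + 3.68/244 + 2.83/0.347 = 4.943e+06 d.
q = Δh / Σ(b_i/K_i) = 14.4 / 4.943e+06 = 2.913e-06 m/day.
In each layer the seepage velocity is v_i = q/n_i, so the layer transit time is t_i = b_i·n_i / q:
  layer 1 (medium sand): t_1 = 12.6 × 0.28 / 2.913e-06 = 1.211e+06 d
  layer 2 (clay): t_2 = 13.1 × 0.05 / 2.913e-06 = 2.249e+05 d
  layer 3 (karst limestone): t_3 = 3.68 × 0.08 / 2.913e-06 = 1.011e+05 d
  layer 4 (fractured sandstone): t_4 = 2.83 × 0.06 / 2.913e-06 = 58291 d
Total t = Σ t_i = 1.595e+06 days = 4368 years.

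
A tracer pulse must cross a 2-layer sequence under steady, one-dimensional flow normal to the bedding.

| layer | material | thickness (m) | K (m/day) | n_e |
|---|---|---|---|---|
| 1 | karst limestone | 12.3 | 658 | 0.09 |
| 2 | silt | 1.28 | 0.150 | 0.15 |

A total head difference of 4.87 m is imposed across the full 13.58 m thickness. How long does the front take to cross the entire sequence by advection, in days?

2.28

With flow normal to the layers, continuity requires the same specific discharge q through every layer.
Σ(b_i/K_i) = 12.3/658 + 1.28/0.150 = 8.552 d.
q = Δh / Σ(b_i/K_i) = 4.87 / 8.552 = 0.5695 m/day.
In each layer the seepage velocity is v_i = q/n_i, so the layer transit time is t_i = b_i·n_i / q:
  layer 1 (karst limestone): t_1 = 12.3 × 0.09 / 0.5695 = 1.944 d
  layer 2 (silt): t_2 = 1.28 × 0.15 / 0.5695 = 0.3372 d
Total t = Σ t_i = 2.281 days.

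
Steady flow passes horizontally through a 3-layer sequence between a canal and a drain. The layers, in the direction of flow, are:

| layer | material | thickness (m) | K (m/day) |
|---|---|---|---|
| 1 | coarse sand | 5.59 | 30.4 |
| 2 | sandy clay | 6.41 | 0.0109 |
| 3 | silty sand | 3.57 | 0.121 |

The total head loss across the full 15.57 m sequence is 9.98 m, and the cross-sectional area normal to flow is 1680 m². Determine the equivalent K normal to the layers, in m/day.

Flow is perpendicular to layering, so the layers act in series and the equivalent K is the thickness-weighted harmonic mean.
Total thickness L = 5.59 + 6.41 + 3.57 = 15.57 m.
Σ(b_i/K_i) = 5.59/30.4 + 6.41/0.0109 + 3.57/0.121 = 617.8 d.
K_eq = L / Σ(b_i/K_i) = 15.57 / 617.8 = 0.02520 m/day.

0.0252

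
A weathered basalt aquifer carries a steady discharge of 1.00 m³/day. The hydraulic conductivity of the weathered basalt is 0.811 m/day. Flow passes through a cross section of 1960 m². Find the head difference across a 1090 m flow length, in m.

From Q = K·A·i, i = Q / (K·A) = 1.00 / (0.8110 × 1960) = 0.0006291.
Head loss Δh = i · L = 0.0006291 × 1090 = 0.6857 m.

0.686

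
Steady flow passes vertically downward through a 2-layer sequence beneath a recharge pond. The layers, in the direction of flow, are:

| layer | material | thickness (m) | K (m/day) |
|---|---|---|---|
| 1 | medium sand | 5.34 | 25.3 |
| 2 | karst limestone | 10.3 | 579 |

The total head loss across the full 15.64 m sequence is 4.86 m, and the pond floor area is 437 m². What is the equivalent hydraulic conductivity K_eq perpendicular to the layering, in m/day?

68.3

Flow is perpendicular to layering, so the layers act in series and the equivalent K is the thickness-weighted harmonic mean.
Total thickness L = 5.34 + 10.3 = 15.64 m.
Σ(b_i/K_i) = 5.34/25.3 + 10.3/579 = 0.2289 d.
K_eq = L / Σ(b_i/K_i) = 15.64 / 0.2289 = 68.34 m/day.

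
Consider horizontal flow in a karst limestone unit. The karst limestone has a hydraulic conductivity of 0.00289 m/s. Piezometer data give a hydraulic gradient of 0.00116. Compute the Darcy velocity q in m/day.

Convert K: 0.00289 m/s × 86400 = 249.7 m/day.
Hydraulic gradient i = 0.00116.
Specific discharge q = K · i = 249.7 × 0.001160 = 0.2896 m/day.

0.290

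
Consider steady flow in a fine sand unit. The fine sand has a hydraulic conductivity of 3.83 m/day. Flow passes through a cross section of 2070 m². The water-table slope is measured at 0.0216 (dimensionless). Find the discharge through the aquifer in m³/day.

171

Hydraulic gradient i = 0.0216.
Darcy's law: Q = K · A · i = 3.830 × 2070 × 0.02160 = 171.2 m³/day.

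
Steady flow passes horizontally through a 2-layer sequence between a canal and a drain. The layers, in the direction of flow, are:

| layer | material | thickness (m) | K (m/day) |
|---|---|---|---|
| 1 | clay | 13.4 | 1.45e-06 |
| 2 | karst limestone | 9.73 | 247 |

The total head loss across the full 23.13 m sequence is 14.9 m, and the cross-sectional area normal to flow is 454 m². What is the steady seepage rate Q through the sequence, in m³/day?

Flow is perpendicular to layering, so the layers act in series and the equivalent K is the thickness-weighted harmonic mean.
Total thickness L = 13.4 + 9.73 = 23.13 m.
Σ(b_i/K_i) = 13.4/1.45e-06 + 9.73/247 = 9.241e+06 d.
K_eq = L / Σ(b_i/K_i) = 23.13 / 9.241e+06 = 2.503e-06 m/day.
Q = K_eq · A · (Δh/L) = 2.503e-06 × 454 × (14.9/23.13) = 0.0007320 m³/day.

0.000732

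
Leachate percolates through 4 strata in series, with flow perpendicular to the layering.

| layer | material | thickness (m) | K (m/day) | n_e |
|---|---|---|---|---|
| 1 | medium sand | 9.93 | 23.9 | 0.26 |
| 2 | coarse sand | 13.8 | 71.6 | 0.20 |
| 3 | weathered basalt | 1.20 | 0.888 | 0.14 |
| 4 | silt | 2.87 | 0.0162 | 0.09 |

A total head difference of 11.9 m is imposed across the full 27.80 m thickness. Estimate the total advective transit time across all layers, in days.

86.8

With flow normal to the layers, continuity requires the same specific discharge q through every layer.
Σ(b_i/K_i) = 9.93/23.9 + 13.8/71.6 + 1.20/0.888 + 2.87/0.0162 = 179.1 d.
q = Δh / Σ(b_i/K_i) = 11.9 / 179.1 = 0.06644 m/day.
In each layer the seepage velocity is v_i = q/n_i, so the layer transit time is t_i = b_i·n_i / q:
  layer 1 (medium sand): t_1 = 9.93 × 0.26 / 0.06644 = 38.86 d
  layer 2 (coarse sand): t_2 = 13.8 × 0.20 / 0.06644 = 41.54 d
  layer 3 (weathered basalt): t_3 = 1.20 × 0.14 / 0.06644 = 2.529 d
  layer 4 (silt): t_4 = 2.87 × 0.09 / 0.06644 = 3.888 d
Total t = Σ t_i = 86.82 days.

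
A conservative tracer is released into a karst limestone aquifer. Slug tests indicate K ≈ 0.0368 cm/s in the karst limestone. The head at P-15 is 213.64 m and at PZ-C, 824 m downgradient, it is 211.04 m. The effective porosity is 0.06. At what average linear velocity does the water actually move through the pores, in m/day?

1.67

Convert K: 0.0368 cm/s × 864 = 31.80 m/day.
Hydraulic gradient i = (213.64 − 211.04) / 824 = 2.6 / 824 = 0.003155.
Darcy flux q = K · i = 31.80 × 0.003155 = 0.1003 m/day.
Seepage velocity v = q / n_e = 0.1003 / 0.06 = 1.672 m/day.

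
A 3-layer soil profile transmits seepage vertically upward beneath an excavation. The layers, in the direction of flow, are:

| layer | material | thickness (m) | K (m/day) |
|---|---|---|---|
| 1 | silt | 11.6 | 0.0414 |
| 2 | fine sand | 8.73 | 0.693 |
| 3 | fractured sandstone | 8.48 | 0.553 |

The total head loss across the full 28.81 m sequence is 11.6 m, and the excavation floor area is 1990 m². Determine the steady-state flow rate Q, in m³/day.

Flow is perpendicular to layering, so the layers act in series and the equivalent K is the thickness-weighted harmonic mean.
Total thickness L = 11.6 + 8.73 + 8.48 = 28.81 m.
Σ(b_i/K_i) = 11.6/0.0414 + 8.73/0.693 + 8.48/0.553 = 308.1 d.
K_eq = L / Σ(b_i/K_i) = 28.81 / 308.1 = 0.09350 m/day.
Q = K_eq · A · (Δh/L) = 0.09350 × 1990 × (11.6/28.81) = 74.92 m³/day.

74.9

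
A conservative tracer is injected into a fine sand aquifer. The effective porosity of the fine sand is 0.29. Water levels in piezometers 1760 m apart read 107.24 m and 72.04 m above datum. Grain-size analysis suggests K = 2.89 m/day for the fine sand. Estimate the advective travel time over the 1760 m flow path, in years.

24.2

Hydraulic gradient i = (107.24 − 72.04) / 1760 = 35.2 / 1760 = 0.02000.
Darcy flux q = K · i = 2.890 × 0.02000 = 0.05780 m/day.
Seepage velocity v = q / n_e = 0.05780 / 0.29 = 0.1993 m/day.
Travel time t = L / v = 1760 / 0.1993 = 8830 days = 24.18 years.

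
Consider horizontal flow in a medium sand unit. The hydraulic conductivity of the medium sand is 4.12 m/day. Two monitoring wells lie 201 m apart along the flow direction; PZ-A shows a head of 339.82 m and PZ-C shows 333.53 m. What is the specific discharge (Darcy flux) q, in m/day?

0.129

Hydraulic gradient i = (339.82 − 333.53) / 201 = 6.29 / 201 = 0.03129.
Specific discharge q = K · i = 4.120 × 0.03129 = 0.1289 m/day.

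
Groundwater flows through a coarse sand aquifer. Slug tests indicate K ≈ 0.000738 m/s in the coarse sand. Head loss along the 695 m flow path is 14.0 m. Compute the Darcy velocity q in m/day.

Convert K: 0.000738 m/s × 86400 = 63.76 m/day.
Hydraulic gradient i = Δh / L = 14.0 / 695 = 0.02014.
Specific discharge q = K · i = 63.76 × 0.02014 = 1.284 m/day.

1.28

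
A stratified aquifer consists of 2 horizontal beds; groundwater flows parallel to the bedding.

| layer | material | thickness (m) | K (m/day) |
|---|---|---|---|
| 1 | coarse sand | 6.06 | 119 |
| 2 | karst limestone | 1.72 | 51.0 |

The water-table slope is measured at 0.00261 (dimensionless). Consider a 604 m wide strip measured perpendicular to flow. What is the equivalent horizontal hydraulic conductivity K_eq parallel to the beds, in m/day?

Flow is parallel to layering, so each bed carries its own Darcy discharge and the transmissivities add.
Σ(K_i·b_i) = 119×6.06 + 51.0×1.72 = 808.9 m²/day.
Total thickness b = 7.780 m, so K_eq = Σ(K_i·b_i)/b = 104.0 m/day.

104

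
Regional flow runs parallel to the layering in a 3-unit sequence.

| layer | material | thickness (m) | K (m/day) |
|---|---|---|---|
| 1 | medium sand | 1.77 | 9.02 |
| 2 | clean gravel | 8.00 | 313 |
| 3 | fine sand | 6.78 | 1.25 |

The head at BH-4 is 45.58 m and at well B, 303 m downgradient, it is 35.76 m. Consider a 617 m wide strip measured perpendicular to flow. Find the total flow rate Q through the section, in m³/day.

Flow is parallel to layering, so each bed carries its own Darcy discharge and the transmissivities add.
Σ(K_i·b_i) = 9.02×1.77 + 313×8.00 + 1.25×6.78 = 2528 m²/day.
Hydraulic gradient i = (45.58 − 35.76) / 303 = 9.82 / 303 = 0.03241.
Q = Σ(K_i·b_i) · W · i = 2528 × 617 × 0.03241 = 50560 m³/day.

50600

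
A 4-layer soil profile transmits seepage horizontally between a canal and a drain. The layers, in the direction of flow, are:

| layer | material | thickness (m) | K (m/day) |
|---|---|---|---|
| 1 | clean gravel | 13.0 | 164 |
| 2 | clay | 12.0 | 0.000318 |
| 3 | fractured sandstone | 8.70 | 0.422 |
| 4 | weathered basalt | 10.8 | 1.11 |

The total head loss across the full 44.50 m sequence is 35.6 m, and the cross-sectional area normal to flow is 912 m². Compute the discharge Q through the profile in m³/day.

0.860

Flow is perpendicular to layering, so the layers act in series and the equivalent K is the thickness-weighted harmonic mean.
Total thickness L = 13.0 + 12.0 + 8.70 + 10.8 = 44.50 m.
Σ(b_i/K_i) = 13.0/164 + 12.0/0.000318 + 8.70/0.422 + 10.8/1.11 = 37766 d.
K_eq = L / Σ(b_i/K_i) = 44.50 / 37766 = 0.001178 m/day.
Q = K_eq · A · (Δh/L) = 0.001178 × 912 × (35.6/44.50) = 0.8597 m³/day.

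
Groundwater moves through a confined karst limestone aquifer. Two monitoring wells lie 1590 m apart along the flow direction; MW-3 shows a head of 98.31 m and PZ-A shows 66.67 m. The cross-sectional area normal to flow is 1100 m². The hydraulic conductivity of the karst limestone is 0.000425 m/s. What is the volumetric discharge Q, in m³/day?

Convert K: 0.000425 m/s × 86400 = 36.72 m/day.
Hydraulic gradient i = (98.31 − 66.67) / 1590 = 31.64 / 1590 = 0.01990.
Darcy's law: Q = K · A · i = 36.72 × 1100 × 0.01990 = 803.8 m³/day.

804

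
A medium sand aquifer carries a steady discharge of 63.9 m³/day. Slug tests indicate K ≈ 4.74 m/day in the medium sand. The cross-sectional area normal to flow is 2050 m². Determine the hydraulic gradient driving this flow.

From Q = K·A·i, i = Q / (K·A) = 63.9 / (4.740 × 2050) = 0.006576.

0.00658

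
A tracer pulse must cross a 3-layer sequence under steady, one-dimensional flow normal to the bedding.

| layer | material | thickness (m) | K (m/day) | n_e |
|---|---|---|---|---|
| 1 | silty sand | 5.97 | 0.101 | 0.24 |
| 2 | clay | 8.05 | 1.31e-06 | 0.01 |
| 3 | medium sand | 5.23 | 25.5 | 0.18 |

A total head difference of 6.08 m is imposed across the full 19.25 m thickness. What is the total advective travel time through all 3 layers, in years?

With flow normal to the layers, continuity requires the same specific discharge q through every layer.
Σ(b_i/K_i) = 5.97/0.101 + 8.05/1.31e-06 + 5.23/25.5 = 6.145e+06 d.
q = Δh / Σ(b_i/K_i) = 6.08 / 6.145e+06 = 9.894e-07 m/day.
In each layer the seepage velocity is v_i = q/n_i, so the layer transit time is t_i = b_i·n_i / q:
  layer 1 (silty sand): t_1 = 5.97 × 0.24 / 9.894e-07 = 1.448e+06 d
  layer 2 (clay): t_2 = 8.05 × 0.01 / 9.894e-07 = 81362 d
  layer 3 (medium sand): t_3 = 5.23 × 0.18 / 9.894e-07 = 9.515e+05 d
Total t = Σ t_i = 2.481e+06 days = 6793 years.

6790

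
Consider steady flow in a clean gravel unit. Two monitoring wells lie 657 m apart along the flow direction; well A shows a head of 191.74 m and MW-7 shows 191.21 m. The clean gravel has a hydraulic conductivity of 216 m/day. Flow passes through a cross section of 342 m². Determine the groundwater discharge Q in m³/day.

59.6

Hydraulic gradient i = (191.74 − 191.21) / 657 = 0.53 / 657 = 0.0008067.
Darcy's law: Q = K · A · i = 216.0 × 342.0 × 0.0008067 = 59.59 m³/day.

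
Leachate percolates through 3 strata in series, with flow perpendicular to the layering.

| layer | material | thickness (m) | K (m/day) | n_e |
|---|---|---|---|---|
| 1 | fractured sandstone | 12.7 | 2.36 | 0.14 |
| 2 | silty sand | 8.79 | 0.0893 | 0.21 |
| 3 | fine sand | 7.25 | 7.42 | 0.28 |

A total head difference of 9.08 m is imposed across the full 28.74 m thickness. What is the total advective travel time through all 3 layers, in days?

With flow normal to the layers, continuity requires the same specific discharge q through every layer.
Σ(b_i/K_i) = 12.7/2.36 + 8.79/0.0893 + 7.25/7.42 = 104.8 d.
q = Δh / Σ(b_i/K_i) = 9.08 / 104.8 = 0.08665 m/day.
In each layer the seepage velocity is v_i = q/n_i, so the layer transit time is t_i = b_i·n_i / q:
  layer 1 (fractured sandstone): t_1 = 12.7 × 0.14 / 0.08665 = 20.52 d
  layer 2 (silty sand): t_2 = 8.79 × 0.21 / 0.08665 = 21.30 d
  layer 3 (fine sand): t_3 = 7.25 × 0.28 / 0.08665 = 23.43 d
Total t = Σ t_i = 65.25 days.

65.3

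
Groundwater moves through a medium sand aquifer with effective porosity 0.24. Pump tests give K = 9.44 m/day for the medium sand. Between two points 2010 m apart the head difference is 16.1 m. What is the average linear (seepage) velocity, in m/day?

0.315

Hydraulic gradient i = Δh / L = 16.1 / 2010 = 0.008010.
Darcy flux q = K · i = 9.440 × 0.008010 = 0.07561 m/day.
Seepage velocity v = q / n_e = 0.07561 / 0.24 = 0.3151 m/day.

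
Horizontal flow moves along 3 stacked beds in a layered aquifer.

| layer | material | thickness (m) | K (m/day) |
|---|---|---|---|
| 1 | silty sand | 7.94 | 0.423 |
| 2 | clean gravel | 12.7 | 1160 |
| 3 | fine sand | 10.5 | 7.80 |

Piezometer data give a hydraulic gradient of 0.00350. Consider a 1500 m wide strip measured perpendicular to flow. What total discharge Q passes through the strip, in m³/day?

77800

Flow is parallel to layering, so each bed carries its own Darcy discharge and the transmissivities add.
Σ(K_i·b_i) = 0.423×7.94 + 1160×12.7 + 7.80×10.5 = 14817 m²/day.
Hydraulic gradient i = 0.00350.
Q = Σ(K_i·b_i) · W · i = 14817 × 1500 × 0.003500 = 77791 m³/day.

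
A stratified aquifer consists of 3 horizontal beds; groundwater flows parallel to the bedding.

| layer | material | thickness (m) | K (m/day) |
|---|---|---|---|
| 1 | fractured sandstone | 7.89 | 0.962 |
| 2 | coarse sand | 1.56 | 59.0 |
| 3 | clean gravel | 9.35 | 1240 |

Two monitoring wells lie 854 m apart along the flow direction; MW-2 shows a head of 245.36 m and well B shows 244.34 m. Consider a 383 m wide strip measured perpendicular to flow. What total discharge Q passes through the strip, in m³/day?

5350

Flow is parallel to layering, so each bed carries its own Darcy discharge and the transmissivities add.
Σ(K_i·b_i) = 0.962×7.89 + 59.0×1.56 + 1240×9.35 = 11694 m²/day.
Hydraulic gradient i = (245.36 − 244.34) / 854 = 1.02 / 854 = 0.001194.
Q = Σ(K_i·b_i) · W · i = 11694 × 383 × 0.001194 = 5349 m³/day.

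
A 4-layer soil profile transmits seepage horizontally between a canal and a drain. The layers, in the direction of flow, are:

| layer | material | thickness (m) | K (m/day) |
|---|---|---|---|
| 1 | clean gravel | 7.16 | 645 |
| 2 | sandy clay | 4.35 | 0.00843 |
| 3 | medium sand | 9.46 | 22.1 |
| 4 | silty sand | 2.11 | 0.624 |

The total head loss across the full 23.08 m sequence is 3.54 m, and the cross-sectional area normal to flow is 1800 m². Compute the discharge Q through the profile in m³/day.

Flow is perpendicular to layering, so the layers act in series and the equivalent K is the thickness-weighted harmonic mean.
Total thickness L = 7.16 + 4.35 + 9.46 + 2.11 = 23.08 m.
Σ(b_i/K_i) = 7.16/645 + 4.35/0.00843 + 9.46/22.1 + 2.11/0.624 = 519.8 d.
K_eq = L / Σ(b_i/K_i) = 23.08 / 519.8 = 0.04440 m/day.
Q = K_eq · A · (Δh/L) = 0.04440 × 1800 × (3.54/23.08) = 12.26 m³/day.

12.3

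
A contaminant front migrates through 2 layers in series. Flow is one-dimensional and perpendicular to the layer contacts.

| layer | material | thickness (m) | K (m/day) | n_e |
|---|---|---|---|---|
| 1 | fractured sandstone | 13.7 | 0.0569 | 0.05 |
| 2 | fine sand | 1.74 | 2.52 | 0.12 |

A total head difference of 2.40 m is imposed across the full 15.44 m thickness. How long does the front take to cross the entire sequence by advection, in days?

With flow normal to the layers, continuity requires the same specific discharge q through every layer.
Σ(b_i/K_i) = 13.7/0.0569 + 1.74/2.52 = 241.5 d.
q = Δh / Σ(b_i/K_i) = 2.40 / 241.5 = 0.009939 m/day.
In each layer the seepage velocity is v_i = q/n_i, so the layer transit time is t_i = b_i·n_i / q:
  layer 1 (fractured sandstone): t_1 = 13.7 × 0.05 / 0.009939 = 68.92 d
  layer 2 (fine sand): t_2 = 1.74 × 0.12 / 0.009939 = 21.01 d
Total t = Σ t_i = 89.93 days.

89.9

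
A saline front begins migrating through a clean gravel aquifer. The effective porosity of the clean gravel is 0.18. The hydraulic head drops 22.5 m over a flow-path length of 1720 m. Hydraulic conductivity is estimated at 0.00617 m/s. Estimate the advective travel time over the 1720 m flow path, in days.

Convert K: 0.00617 m/s × 86400 = 533.1 m/day.
Hydraulic gradient i = Δh / L = 22.5 / 1720 = 0.01308.
Darcy flux q = K · i = 533.1 × 0.01308 = 6.974 m/day.
Seepage velocity v = q / n_e = 6.974 / 0.18 = 38.74 m/day.
Travel time t = L / v = 1720 / 38.74 = 44.40 days.

44.4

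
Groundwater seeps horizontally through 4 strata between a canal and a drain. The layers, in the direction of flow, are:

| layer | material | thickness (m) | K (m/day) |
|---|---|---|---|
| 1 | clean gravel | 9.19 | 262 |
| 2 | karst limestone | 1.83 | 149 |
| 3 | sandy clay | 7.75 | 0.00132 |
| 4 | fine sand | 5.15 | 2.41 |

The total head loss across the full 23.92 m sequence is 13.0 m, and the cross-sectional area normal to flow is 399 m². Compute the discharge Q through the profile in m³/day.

0.883

Flow is perpendicular to layering, so the layers act in series and the equivalent K is the thickness-weighted harmonic mean.
Total thickness L = 9.19 + 1.83 + 7.75 + 5.15 = 23.92 m.
Σ(b_i/K_i) = 9.19/262 + 1.83/149 + 7.75/0.00132 + 5.15/2.41 = 5873 d.
K_eq = L / Σ(b_i/K_i) = 23.92 / 5873 = 0.004073 m/day.
Q = K_eq · A · (Δh/L) = 0.004073 × 399 × (13.0/23.92) = 0.8831 m³/day.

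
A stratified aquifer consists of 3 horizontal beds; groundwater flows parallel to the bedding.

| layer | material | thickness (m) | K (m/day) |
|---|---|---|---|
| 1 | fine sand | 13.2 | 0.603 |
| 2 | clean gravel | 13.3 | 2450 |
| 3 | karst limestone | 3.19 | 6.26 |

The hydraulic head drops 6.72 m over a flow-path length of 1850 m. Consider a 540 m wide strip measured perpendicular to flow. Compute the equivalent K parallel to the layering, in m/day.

Flow is parallel to layering, so each bed carries its own Darcy discharge and the transmissivities add.
Σ(K_i·b_i) = 0.603×13.2 + 2450×13.3 + 6.26×3.19 = 32613 m²/day.
Total thickness b = 29.69 m, so K_eq = Σ(K_i·b_i)/b = 1098 m/day.

1100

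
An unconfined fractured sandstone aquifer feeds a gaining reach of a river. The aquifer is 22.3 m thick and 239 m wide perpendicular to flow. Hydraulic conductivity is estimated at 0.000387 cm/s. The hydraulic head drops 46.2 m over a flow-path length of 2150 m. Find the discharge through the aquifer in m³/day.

38.3

Convert K: 0.000387 cm/s × 864 = 0.3344 m/day.
Cross-sectional area A = 239 × 22.3 = 5330 m².
Hydraulic gradient i = Δh / L = 46.2 / 2150 = 0.02149.
Darcy's law: Q = K · A · i = 0.3344 × 5330 × 0.02149 = 38.29 m³/day.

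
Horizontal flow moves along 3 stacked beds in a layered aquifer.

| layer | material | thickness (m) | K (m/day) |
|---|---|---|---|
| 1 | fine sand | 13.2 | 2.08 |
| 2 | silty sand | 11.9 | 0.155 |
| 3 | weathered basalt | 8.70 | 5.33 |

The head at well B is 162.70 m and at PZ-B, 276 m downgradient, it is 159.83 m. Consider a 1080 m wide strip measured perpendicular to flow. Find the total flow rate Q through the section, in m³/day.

Flow is parallel to layering, so each bed carries its own Darcy discharge and the transmissivities add.
Σ(K_i·b_i) = 2.08×13.2 + 0.155×11.9 + 5.33×8.70 = 75.67 m²/day.
Hydraulic gradient i = (162.70 − 159.83) / 276 = 2.87 / 276 = 0.01040.
Q = Σ(K_i·b_i) · W · i = 75.67 × 1080 × 0.01040 = 849.8 m³/day.

850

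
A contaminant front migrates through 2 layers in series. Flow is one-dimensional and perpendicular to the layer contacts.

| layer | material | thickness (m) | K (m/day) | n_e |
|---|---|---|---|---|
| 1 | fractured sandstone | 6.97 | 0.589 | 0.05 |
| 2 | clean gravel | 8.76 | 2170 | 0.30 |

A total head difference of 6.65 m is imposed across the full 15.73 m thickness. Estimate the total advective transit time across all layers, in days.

5.30

With flow normal to the layers, continuity requires the same specific discharge q through every layer.
Σ(b_i/K_i) = 6.97/0.589 + 8.76/2170 = 11.84 d.
q = Δh / Σ(b_i/K_i) = 6.65 / 11.84 = 0.5618 m/day.
In each layer the seepage velocity is v_i = q/n_i, so the layer transit time is t_i = b_i·n_i / q:
  layer 1 (fractured sandstone): t_1 = 6.97 × 0.05 / 0.5618 = 0.6204 d
  layer 2 (clean gravel): t_2 = 8.76 × 0.30 / 0.5618 = 4.678 d
Total t = Σ t_i = 5.298 days.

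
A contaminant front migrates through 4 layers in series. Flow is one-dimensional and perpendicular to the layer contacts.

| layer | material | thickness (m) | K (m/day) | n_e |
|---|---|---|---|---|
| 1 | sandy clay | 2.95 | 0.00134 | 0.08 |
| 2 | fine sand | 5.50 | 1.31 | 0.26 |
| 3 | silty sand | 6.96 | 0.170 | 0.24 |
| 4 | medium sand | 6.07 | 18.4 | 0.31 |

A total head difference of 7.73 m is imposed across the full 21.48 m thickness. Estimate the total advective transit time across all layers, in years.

4.15

With flow normal to the layers, continuity requires the same specific discharge q through every layer.
Σ(b_i/K_i) = 2.95/0.00134 + 5.50/1.31 + 6.96/0.170 + 6.07/18.4 = 2247 d.
q = Δh / Σ(b_i/K_i) = 7.73 / 2247 = 0.003440 m/day.
In each layer the seepage velocity is v_i = q/n_i, so the layer transit time is t_i = b_i·n_i / q:
  layer 1 (sandy clay): t_1 = 2.95 × 0.08 / 0.003440 = 68.60 d
  layer 2 (fine sand): t_2 = 5.50 × 0.26 / 0.003440 = 415.7 d
  layer 3 (silty sand): t_3 = 6.96 × 0.24 / 0.003440 = 485.6 d
  layer 4 (medium sand): t_4 = 6.07 × 0.31 / 0.003440 = 547.0 d
Total t = Σ t_i = 1517 days = 4.153 years.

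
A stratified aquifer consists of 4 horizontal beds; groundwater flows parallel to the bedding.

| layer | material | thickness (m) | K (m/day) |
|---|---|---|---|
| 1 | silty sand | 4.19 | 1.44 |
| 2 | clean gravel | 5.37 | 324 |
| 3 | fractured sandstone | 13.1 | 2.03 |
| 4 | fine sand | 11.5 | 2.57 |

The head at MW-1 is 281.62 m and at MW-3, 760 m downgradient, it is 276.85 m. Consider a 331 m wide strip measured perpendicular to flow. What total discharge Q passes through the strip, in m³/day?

Flow is parallel to layering, so each bed carries its own Darcy discharge and the transmissivities add.
Σ(K_i·b_i) = 1.44×4.19 + 324×5.37 + 2.03×13.1 + 2.57×11.5 = 1802 m²/day.
Hydraulic gradient i = (281.62 − 276.85) / 760 = 4.77 / 760 = 0.006276.
Q = Σ(K_i·b_i) · W · i = 1802 × 331 × 0.006276 = 3744 m³/day.

3740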